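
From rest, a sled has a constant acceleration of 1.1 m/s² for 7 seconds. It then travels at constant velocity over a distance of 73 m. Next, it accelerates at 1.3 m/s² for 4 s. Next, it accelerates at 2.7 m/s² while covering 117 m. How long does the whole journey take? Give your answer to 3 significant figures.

26.2 s

Phase 1 (accelerating): v₀ = 0 m/s, a = 1.1 m/s².
v = v₀ + at = 0 + (1.1)(7) = 7.70 m/s
Δx = v₀t + ½at² = 0·7 + 0.5·1.1·7² = 27.0 m

Phase 2 (constant speed): v₀ = 7.70 m/s, a = 0 m/s².
Constant speed: t = d/v = 73/7.70 = 9.48 s

Phase 3 (accelerating): v₀ = 7.70 m/s, a = 1.3 m/s².
v = v₀ + at = 7.70 + (1.3)(4) = 12.9 m/s
Δx = v₀t + ½at² = 7.70·4 + 0.5·1.3·4² = 41.2 m

Phase 4 (accelerating): v₀ = 12.9 m/s, a = 2.7 m/s².
v² = v₀² + 2aΔx = 12.9² + 2·2.7·117 = 798 → v = 28.3 m/s
t = (v − v₀)/a = (28.3 − 12.9)/2.7 = 5.69 s
Total time = 7.00 + 9.48 + 4.00 + 5.69 = 26.2 s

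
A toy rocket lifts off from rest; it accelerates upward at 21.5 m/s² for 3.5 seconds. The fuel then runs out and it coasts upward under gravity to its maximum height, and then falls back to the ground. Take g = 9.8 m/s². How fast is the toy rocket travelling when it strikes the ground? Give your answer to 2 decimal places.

Phase 1 (powered ascent): v₀ = 0 m/s, a = 21.5 m/s².
v = v₀ + at = 0 + (21.5)(3.5) = 75.2 m/s
Δx = v₀t + ½at² = 0·3.5 + 0.5·21.5·3.5² = 132 m

Phase 2 (coasting upward): v₀ = 75.2 m/s, a = -9.8 m/s².
v = v₀ + at → t = (0 − 75.2) / -9.8 = 7.68 s
v² = v₀² + 2aΔx → Δx = (0² − 75.2²)/(2·-9.8) = 289 m

Phase 3 (free fall): v₀ = 0 m/s, a = -9.8 m/s².
Falls 421 m from rest: t = √(2·421/9.8) = 9.26 s; v = g·t = 90.8 m/s.
Impact speed = 90.8 m/s

90.79 m/s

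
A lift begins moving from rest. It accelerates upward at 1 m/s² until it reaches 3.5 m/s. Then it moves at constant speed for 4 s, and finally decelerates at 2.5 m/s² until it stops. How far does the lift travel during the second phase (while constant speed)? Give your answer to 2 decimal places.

Phase 1 (accelerating): v₀ = 0 m/s, a = 1 m/s².
v = v₀ + at → t = (3.5 − 0) / 1 = 3.50 s
v² = v₀² + 2aΔx → Δx = (3.5² − 0²)/(2·1) = 6.12 m

Phase 2 (constant speed): v₀ = 3.50 m/s, a = 0 m/s².
v = v₀ + at = 3.50 + (0)(4) = 3.50 m/s
Δx = v₀t + ½at² = 3.50·4 + 0.5·0·4² = 14.0 m
Distance in phase 2 = 14.0 m

14.00 m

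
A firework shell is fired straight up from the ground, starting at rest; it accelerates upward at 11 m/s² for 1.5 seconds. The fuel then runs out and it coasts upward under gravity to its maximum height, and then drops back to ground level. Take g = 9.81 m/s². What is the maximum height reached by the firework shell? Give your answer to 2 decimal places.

26.25 m

Phase 1 (powered ascent): v₀ = 0 m/s, a = 11 m/s².
v = v₀ + at = 0 + (11)(1.5) = 16.5 m/s
Δx = v₀t + ½at² = 0·1.5 + 0.5·11·1.5² = 12.4 m

Phase 2 (coasting upward): v₀ = 16.5 m/s, a = -9.81 m/s².
v = v₀ + at → t = (0 − 16.5) / -9.81 = 1.68 s
v² = v₀² + 2aΔx → Δx = (0² − 16.5²)/(2·-9.81) = 13.9 m
Maximum height = 12.4 + 13.9 = 26.3 m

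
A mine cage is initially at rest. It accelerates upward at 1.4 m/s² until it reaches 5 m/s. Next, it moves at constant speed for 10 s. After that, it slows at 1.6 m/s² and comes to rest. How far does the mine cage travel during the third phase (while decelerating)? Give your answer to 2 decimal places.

7.81 m

Phase 1 (accelerating): v₀ = 0 m/s, a = 1.4 m/s².
v = v₀ + at → t = (5 − 0) / 1.4 = 3.57 s
v² = v₀² + 2aΔx → Δx = (5² − 0²)/(2·1.4) = 8.93 m

Phase 2 (constant speed): v₀ = 5.00 m/s, a = 0 m/s².
v = v₀ + at = 5.00 + (0)(10) = 5.00 m/s
Δx = v₀t + ½at² = 5.00·10 + 0.5·0·10² = 50.0 m

Phase 3 (decelerating): v₀ = 5.00 m/s, a = -1.6 m/s².
v = v₀ + at → t = (0 − 5.00) / -1.6 = 3.12 s
v² = v₀² + 2aΔx → Δx = (0² − 5.00²)/(2·-1.6) = 7.81 m
Distance in phase 3 = 7.81 m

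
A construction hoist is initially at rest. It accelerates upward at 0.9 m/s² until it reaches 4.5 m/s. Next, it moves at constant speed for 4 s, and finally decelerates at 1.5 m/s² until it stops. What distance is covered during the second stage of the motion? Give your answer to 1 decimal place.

Phase 1 (accelerating): v₀ = 0 m/s, a = 0.9 m/s².
v = v₀ + at → t = (4.5 − 0) / 0.9 = 5.00 s
v² = v₀² + 2aΔx → Δx = (4.5² − 0²)/(2·0.9) = 11.2 m

Phase 2 (constant speed): v₀ = 4.50 m/s, a = 0 m/s².
v = v₀ + at = 4.50 + (0)(4) = 4.50 m/s
Δx = v₀t + ½at² = 4.50·4 + 0.5·0·4² = 18.0 m
Distance in phase 2 = 18.0 m

18.0 m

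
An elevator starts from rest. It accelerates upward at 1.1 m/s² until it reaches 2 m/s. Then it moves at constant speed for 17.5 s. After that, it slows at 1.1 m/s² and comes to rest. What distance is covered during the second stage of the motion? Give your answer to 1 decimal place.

35.0 m

Phase 1 (accelerating): v₀ = 0 m/s, a = 1.1 m/s².
v = v₀ + at → t = (2 − 0) / 1.1 = 1.82 s
v² = v₀² + 2aΔx → Δx = (2² − 0²)/(2·1.1) = 1.82 m

Phase 2 (constant speed): v₀ = 2.00 m/s, a = 0 m/s².
v = v₀ + at = 2.00 + (0)(17.5) = 2.00 m/s
Δx = v₀t + ½at² = 2.00·17.5 + 0.5·0·17.5² = 35.0 m
Distance in phase 2 = 35.0 m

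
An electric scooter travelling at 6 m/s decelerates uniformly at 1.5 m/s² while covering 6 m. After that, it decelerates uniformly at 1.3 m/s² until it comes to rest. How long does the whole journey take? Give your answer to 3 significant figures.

4.44 s

Phase 1 (decelerating): v₀ = 6.00 m/s, a = -1.5 m/s².
v² = v₀² + 2aΔx = 6.00² + 2·-1.5·6 = 18.0 → v = 4.24 m/s
t = (v − v₀)/a = (4.24 − 6.00)/-1.5 = 1.17 s

Phase 2 (decelerating): v₀ = 4.24 m/s, a = -1.3 m/s².
v = v₀ + at → t = (0 − 4.24) / -1.3 = 3.26 s
v² = v₀² + 2aΔx → Δx = (0² − 4.24²)/(2·-1.3) = 6.92 m
Total time = 1.17 + 3.26 = 4.44 s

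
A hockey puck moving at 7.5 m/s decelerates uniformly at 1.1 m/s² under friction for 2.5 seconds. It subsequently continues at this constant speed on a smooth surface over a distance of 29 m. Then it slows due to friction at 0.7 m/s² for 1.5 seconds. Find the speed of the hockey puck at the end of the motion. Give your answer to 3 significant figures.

3.70 m/s

Phase 1 (decelerating): v₀ = 7.50 m/s, a = -1.1 m/s².
v = v₀ + at = 7.50 + (-1.1)(2.5) = 4.75 m/s
Δx = v₀t + ½at² = 7.50·2.5 + 0.5·-1.1·2.5² = 15.3 m

Phase 2 (constant speed): v₀ = 4.75 m/s, a = 0 m/s².
Constant speed: t = d/v = 29/4.75 = 6.11 s

Phase 3 (decelerating): v₀ = 4.75 m/s, a = -0.7 m/s².
v = v₀ + at = 4.75 + (-0.7)(1.5) = 3.70 m/s
Δx = v₀t + ½at² = 4.75·1.5 + 0.5·-0.7·1.5² = 6.34 m
Final speed = 3.70 m/s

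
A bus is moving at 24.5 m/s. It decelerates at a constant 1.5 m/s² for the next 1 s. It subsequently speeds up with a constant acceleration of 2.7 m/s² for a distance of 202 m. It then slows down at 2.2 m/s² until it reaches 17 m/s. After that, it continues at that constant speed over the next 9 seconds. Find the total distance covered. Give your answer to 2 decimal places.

Phase 1 (decelerating): v₀ = 24.5 m/s, a = -1.5 m/s².
v = v₀ + at = 24.5 + (-1.5)(1) = 23.0 m/s
Δx = v₀t + ½at² = 24.5·1 + 0.5·-1.5·1² = 23.8 m

Phase 2 (accelerating): v₀ = 23.0 m/s, a = 2.7 m/s².
v² = v₀² + 2aΔx = 23.0² + 2·2.7·202 = 1620 → v = 40.2 m/s
t = (v − v₀)/a = (40.2 − 23.0)/2.7 = 6.39 s

Phase 3 (decelerating): v₀ = 40.2 m/s, a = -2.2 m/s².
v = v₀ + at → t = (17 − 40.2) / -2.2 = 10.6 s
v² = v₀² + 2aΔx → Δx = (17² − 40.2²)/(2·-2.2) = 302 m

Phase 4 (constant speed): v₀ = 17.0 m/s, a = 0 m/s².
v = v₀ + at = 17.0 + (0)(9) = 17.0 m/s
Δx = v₀t + ½at² = 17.0·9 + 0.5·0·9² = 153 m
Total distance = 23.8 + 202 + 302 + 153 = 681 m

681.20 m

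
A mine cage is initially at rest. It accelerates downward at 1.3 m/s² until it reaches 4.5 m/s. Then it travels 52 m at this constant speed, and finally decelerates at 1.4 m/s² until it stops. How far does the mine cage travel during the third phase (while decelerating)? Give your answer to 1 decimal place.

7.2 m

Phase 1 (accelerating): v₀ = 0 m/s, a = 1.3 m/s².
v = v₀ + at → t = (4.5 − 0) / 1.3 = 3.46 s
v² = v₀² + 2aΔx → Δx = (4.5² − 0²)/(2·1.3) = 7.79 m

Phase 2 (constant speed): v₀ = 4.50 m/s, a = 0 m/s².
Constant speed: t = d/v = 52/4.50 = 11.6 s

Phase 3 (decelerating): v₀ = 4.50 m/s, a = -1.4 m/s².
v = v₀ + at → t = (0 − 4.50) / -1.4 = 3.21 s
v² = v₀² + 2aΔx → Δx = (0² − 4.50²)/(2·-1.4) = 7.23 m
Distance in phase 3 = 7.23 m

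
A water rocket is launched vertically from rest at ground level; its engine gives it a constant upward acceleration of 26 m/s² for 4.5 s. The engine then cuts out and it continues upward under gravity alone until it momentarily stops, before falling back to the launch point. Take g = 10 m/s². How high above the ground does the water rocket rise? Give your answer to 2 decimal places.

947.70 m

Phase 1 (powered ascent): v₀ = 0 m/s, a = 26 m/s².
v = v₀ + at = 0 + (26)(4.5) = 117 m/s
Δx = v₀t + ½at² = 0·4.5 + 0.5·26·4.5² = 263 m

Phase 2 (coasting upward): v₀ = 117 m/s, a = -10 m/s².
v = v₀ + at → t = (0 − 117) / -10 = 11.7 s
v² = v₀² + 2aΔx → Δx = (0² − 117²)/(2·-10) = 684 m
Maximum height = 263 + 684 = 948 m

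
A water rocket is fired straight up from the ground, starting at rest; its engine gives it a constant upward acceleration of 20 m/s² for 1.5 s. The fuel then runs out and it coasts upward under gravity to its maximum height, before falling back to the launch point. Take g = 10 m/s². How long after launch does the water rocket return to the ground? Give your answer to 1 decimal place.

Phase 1 (powered ascent): v₀ = 0 m/s, a = 20 m/s².
v = v₀ + at = 0 + (20)(1.5) = 30.0 m/s
Δx = v₀t + ½at² = 0·1.5 + 0.5·20·1.5² = 22.5 m

Phase 2 (coasting upward): v₀ = 30.0 m/s, a = -10 m/s².
v = v₀ + at → t = (0 − 30.0) / -10 = 3.00 s
v² = v₀² + 2aΔx → Δx = (0² − 30.0²)/(2·-10) = 45.0 m

Phase 3 (free fall): v₀ = 0 m/s, a = -10 m/s².
Falls 67.5 m from rest: t = √(2·67.5/10) = 3.67 s; v = g·t = 36.7 m/s.
Total time = 1.50 + 3.00 + 3.67 = 8.17 s

8.2 s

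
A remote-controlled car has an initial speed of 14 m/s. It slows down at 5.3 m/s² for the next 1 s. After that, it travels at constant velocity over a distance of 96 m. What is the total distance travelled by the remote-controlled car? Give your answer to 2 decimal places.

Phase 1 (decelerating): v₀ = 14.0 m/s, a = -5.3 m/s².
v = v₀ + at = 14.0 + (-5.3)(1) = 8.70 m/s
Δx = v₀t + ½at² = 14.0·1 + 0.5·-5.3·1² = 11.3 m

Phase 2 (constant speed): v₀ = 8.70 m/s, a = 0 m/s².
Constant speed: t = d/v = 96/8.70 = 11.0 s
Total distance = 11.3 + 96.0 = 107 m

107.35 m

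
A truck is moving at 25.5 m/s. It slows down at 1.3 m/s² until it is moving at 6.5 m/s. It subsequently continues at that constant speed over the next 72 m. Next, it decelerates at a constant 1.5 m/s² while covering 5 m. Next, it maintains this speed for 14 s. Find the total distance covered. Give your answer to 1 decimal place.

383.9 m

Phase 1 (decelerating): v₀ = 25.5 m/s, a = -1.3 m/s².
v = v₀ + at → t = (6.5 − 25.5) / -1.3 = 14.6 s
v² = v₀² + 2aΔx → Δx = (6.5² − 25.5²)/(2·-1.3) = 234 m

Phase 2 (constant speed): v₀ = 6.50 m/s, a = 0 m/s².
Constant speed: t = d/v = 72/6.50 = 11.1 s

Phase 3 (decelerating): v₀ = 6.50 m/s, a = -1.5 m/s².
v² = v₀² + 2aΔx = 6.50² + 2·-1.5·5 = 27.2 → v = 5.22 m/s
t = (v − v₀)/a = (5.22 − 6.50)/-1.5 = 0.853 s

Phase 4 (constant speed): v₀ = 5.22 m/s, a = 0 m/s².
v = v₀ + at = 5.22 + (0)(14) = 5.22 m/s
Δx = v₀t + ½at² = 5.22·14 + 0.5·0·14² = 73.1 m
Total distance = 234 + 72.0 + 5.00 + 73.1 = 384 m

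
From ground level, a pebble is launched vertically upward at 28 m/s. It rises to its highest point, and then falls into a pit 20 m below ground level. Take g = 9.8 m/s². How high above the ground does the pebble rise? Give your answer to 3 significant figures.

Phase 1 (rising): v₀ = 28.0 m/s, a = -9.8 m/s².
v = v₀ + at → t = (0 − 28.0) / -9.8 = 2.86 s
v² = v₀² + 2aΔx → Δx = (0² − 28.0²)/(2·-9.8) = 40.0 m
Maximum height = 40.0 m

40.0 m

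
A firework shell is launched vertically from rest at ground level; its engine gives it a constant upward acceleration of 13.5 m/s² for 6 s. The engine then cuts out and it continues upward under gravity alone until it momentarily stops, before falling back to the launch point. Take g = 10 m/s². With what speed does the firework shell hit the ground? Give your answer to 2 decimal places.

Phase 1 (powered ascent): v₀ = 0 m/s, a = 13.5 m/s².
v = v₀ + at = 0 + (13.5)(6) = 81.0 m/s
Δx = v₀t + ½at² = 0·6 + 0.5·13.5·6² = 243 m

Phase 2 (coasting upward): v₀ = 81.0 m/s, a = -10 m/s².
v = v₀ + at → t = (0 − 81.0) / -10 = 8.10 s
v² = v₀² + 2aΔx → Δx = (0² − 81.0²)/(2·-10) = 328 m

Phase 3 (free fall): v₀ = 0 m/s, a = -10 m/s².
Falls 571 m from rest: t = √(2·571/10) = 10.7 s; v = g·t = 107 m/s.
Impact speed = 107 m/s

106.87 m/s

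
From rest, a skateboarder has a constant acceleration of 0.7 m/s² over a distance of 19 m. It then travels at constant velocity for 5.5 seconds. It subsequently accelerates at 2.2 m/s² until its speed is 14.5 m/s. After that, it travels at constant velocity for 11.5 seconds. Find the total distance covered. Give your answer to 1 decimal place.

Phase 1 (accelerating): v₀ = 0 m/s, a = 0.7 m/s².
v² = v₀² + 2aΔx = 0² + 2·0.7·19 = 26.6 → v = 5.16 m/s
t = (v − v₀)/a = (5.16 − 0)/0.7 = 7.37 s

Phase 2 (constant speed): v₀ = 5.16 m/s, a = 0 m/s².
v = v₀ + at = 5.16 + (0)(5.5) = 5.16 m/s
Δx = v₀t + ½at² = 5.16·5.5 + 0.5·0·5.5² = 28.4 m

Phase 3 (accelerating): v₀ = 5.16 m/s, a = 2.2 m/s².
v = v₀ + at → t = (14.5 − 5.16) / 2.2 = 4.25 s
v² = v₀² + 2aΔx → Δx = (14.5² − 5.16²)/(2·2.2) = 41.7 m

Phase 4 (constant speed): v₀ = 14.5 m/s, a = 0 m/s².
v = v₀ + at = 14.5 + (0)(11.5) = 14.5 m/s
Δx = v₀t + ½at² = 14.5·11.5 + 0.5·0·11.5² = 167 m
Total distance = 19.0 + 28.4 + 41.7 + 167 = 256 m

255.9 m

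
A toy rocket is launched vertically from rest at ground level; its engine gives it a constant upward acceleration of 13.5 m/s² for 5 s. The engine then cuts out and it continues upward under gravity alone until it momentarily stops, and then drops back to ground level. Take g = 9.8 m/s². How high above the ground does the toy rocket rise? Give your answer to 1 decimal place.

Phase 1 (powered ascent): v₀ = 0 m/s, a = 13.5 m/s².
v = v₀ + at = 0 + (13.5)(5) = 67.5 m/s
Δx = v₀t + ½at² = 0·5 + 0.5·13.5·5² = 169 m

Phase 2 (coasting upward): v₀ = 67.5 m/s, a = -9.8 m/s².
v = v₀ + at → t = (0 − 67.5) / -9.8 = 6.89 s
v² = v₀² + 2aΔx → Δx = (0² − 67.5²)/(2·-9.8) = 232 m
Maximum height = 169 + 232 = 401 m

401.2 m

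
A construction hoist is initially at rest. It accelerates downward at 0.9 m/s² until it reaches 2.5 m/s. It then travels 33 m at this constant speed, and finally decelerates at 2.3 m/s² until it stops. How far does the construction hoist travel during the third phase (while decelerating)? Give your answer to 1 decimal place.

1.4 m

Phase 1 (accelerating): v₀ = 0 m/s, a = 0.9 m/s².
v = v₀ + at → t = (2.5 − 0) / 0.9 = 2.78 s
v² = v₀² + 2aΔx → Δx = (2.5² − 0²)/(2·0.9) = 3.47 m

Phase 2 (constant speed): v₀ = 2.50 m/s, a = 0 m/s².
Constant speed: t = d/v = 33/2.50 = 13.2 s

Phase 3 (decelerating): v₀ = 2.50 m/s, a = -2.3 m/s².
v = v₀ + at → t = (0 − 2.50) / -2.3 = 1.09 s
v² = v₀² + 2aΔx → Δx = (0² − 2.50²)/(2·-2.3) = 1.36 m
Distance in phase 3 = 1.36 m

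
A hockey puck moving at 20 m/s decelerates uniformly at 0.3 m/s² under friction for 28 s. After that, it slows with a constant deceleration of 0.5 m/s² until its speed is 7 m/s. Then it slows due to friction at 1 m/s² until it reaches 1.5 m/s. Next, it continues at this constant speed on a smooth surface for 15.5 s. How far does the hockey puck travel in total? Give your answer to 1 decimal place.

574.6 m

Phase 1 (decelerating): v₀ = 20.0 m/s, a = -0.3 m/s².
v = v₀ + at = 20.0 + (-0.3)(28) = 11.6 m/s
Δx = v₀t + ½at² = 20.0·28 + 0.5·-0.3·28² = 442 m

Phase 2 (decelerating): v₀ = 11.6 m/s, a = -0.5 m/s².
v = v₀ + at → t = (7 − 11.6) / -0.5 = 9.20 s
v² = v₀² + 2aΔx → Δx = (7² − 11.6²)/(2·-0.5) = 85.6 m

Phase 3 (decelerating): v₀ = 7.00 m/s, a = -1 m/s².
v = v₀ + at → t = (1.5 − 7.00) / -1 = 5.50 s
v² = v₀² + 2aΔx → Δx = (1.5² − 7.00²)/(2·-1) = 23.4 m

Phase 4 (constant speed): v₀ = 1.50 m/s, a = 0 m/s².
v = v₀ + at = 1.50 + (0)(15.5) = 1.50 m/s
Δx = v₀t + ½at² = 1.50·15.5 + 0.5·0·15.5² = 23.2 m
Total distance = 442 + 85.6 + 23.4 + 23.2 = 575 m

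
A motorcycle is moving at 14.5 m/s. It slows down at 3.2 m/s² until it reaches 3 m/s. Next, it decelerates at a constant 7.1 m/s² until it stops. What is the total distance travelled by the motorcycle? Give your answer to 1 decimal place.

32.1 m

Phase 1 (decelerating): v₀ = 14.5 m/s, a = -3.2 m/s².
v = v₀ + at → t = (3 − 14.5) / -3.2 = 3.59 s
v² = v₀² + 2aΔx → Δx = (3² − 14.5²)/(2·-3.2) = 31.4 m

Phase 2 (decelerating): v₀ = 3.00 m/s, a = -7.1 m/s².
v = v₀ + at → t = (0 − 3.00) / -7.1 = 0.423 s
v² = v₀² + 2aΔx → Δx = (0² − 3.00²)/(2·-7.1) = 0.634 m
Total distance = 31.4 + 0.634 = 32.1 m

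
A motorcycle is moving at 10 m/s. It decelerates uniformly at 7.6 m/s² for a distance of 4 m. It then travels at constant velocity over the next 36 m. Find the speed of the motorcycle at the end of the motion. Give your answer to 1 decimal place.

Phase 1 (decelerating): v₀ = 10.0 m/s, a = -7.6 m/s².
v² = v₀² + 2aΔx = 10.0² + 2·-7.6·4 = 39.2 → v = 6.26 m/s
t = (v − v₀)/a = (6.26 − 10.0)/-7.6 = 0.492 s

Phase 2 (constant speed): v₀ = 6.26 m/s, a = 0 m/s².
Constant speed: t = d/v = 36/6.26 = 5.75 s
Final speed = 6.26 m/s

6.3 m/s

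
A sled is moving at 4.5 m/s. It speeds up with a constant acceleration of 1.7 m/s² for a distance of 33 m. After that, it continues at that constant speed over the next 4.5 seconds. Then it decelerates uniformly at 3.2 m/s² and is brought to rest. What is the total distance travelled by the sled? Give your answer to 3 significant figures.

Phase 1 (accelerating): v₀ = 4.50 m/s, a = 1.7 m/s².
v² = v₀² + 2aΔx = 4.50² + 2·1.7·33 = 132 → v = 11.5 m/s
t = (v − v₀)/a = (11.5 − 4.50)/1.7 = 4.12 s

Phase 2 (constant speed): v₀ = 11.5 m/s, a = 0 m/s².
v = v₀ + at = 11.5 + (0)(4.5) = 11.5 m/s
Δx = v₀t + ½at² = 11.5·4.5 + 0.5·0·4.5² = 51.8 m

Phase 3 (decelerating): v₀ = 11.5 m/s, a = -3.2 m/s².
v = v₀ + at → t = (0 − 11.5) / -3.2 = 3.60 s
v² = v₀² + 2aΔx → Δx = (0² − 11.5²)/(2·-3.2) = 20.7 m
Total distance = 33.0 + 51.8 + 20.7 = 105 m

105 m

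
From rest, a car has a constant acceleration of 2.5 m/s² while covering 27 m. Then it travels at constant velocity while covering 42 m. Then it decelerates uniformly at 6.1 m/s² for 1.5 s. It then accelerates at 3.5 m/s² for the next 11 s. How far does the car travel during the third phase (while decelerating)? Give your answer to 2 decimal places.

10.57 m

Phase 1 (accelerating): v₀ = 0 m/s, a = 2.5 m/s².
v² = v₀² + 2aΔx = 0² + 2·2.5·27 = 135 → v = 11.6 m/s
t = (v − v₀)/a = (11.6 − 0)/2.5 = 4.65 s

Phase 2 (constant speed): v₀ = 11.6 m/s, a = 0 m/s².
Constant speed: t = d/v = 42/11.6 = 3.61 s

Phase 3 (decelerating): v₀ = 11.6 m/s, a = -6.1 m/s².
v = v₀ + at = 11.6 + (-6.1)(1.5) = 2.47 m/s
Δx = v₀t + ½at² = 11.6·1.5 + 0.5·-6.1·1.5² = 10.6 m
Distance in phase 3 = 10.6 m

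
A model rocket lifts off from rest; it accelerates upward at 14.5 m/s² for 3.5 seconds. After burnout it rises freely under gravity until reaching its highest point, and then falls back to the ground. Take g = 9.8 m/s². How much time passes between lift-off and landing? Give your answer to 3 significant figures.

15.4 s

Phase 1 (powered ascent): v₀ = 0 m/s, a = 14.5 m/s².
v = v₀ + at = 0 + (14.5)(3.5) = 50.8 m/s
Δx = v₀t + ½at² = 0·3.5 + 0.5·14.5·3.5² = 88.8 m

Phase 2 (coasting upward): v₀ = 50.8 m/s, a = -9.8 m/s².
v = v₀ + at → t = (0 − 50.8) / -9.8 = 5.18 s
v² = v₀² + 2aΔx → Δx = (0² − 50.8²)/(2·-9.8) = 131 m

Phase 3 (free fall): v₀ = 0 m/s, a = -9.8 m/s².
Falls 220 m from rest: t = √(2·220/9.8) = 6.70 s; v = g·t = 65.7 m/s.
Total time = 3.50 + 5.18 + 6.70 = 15.4 s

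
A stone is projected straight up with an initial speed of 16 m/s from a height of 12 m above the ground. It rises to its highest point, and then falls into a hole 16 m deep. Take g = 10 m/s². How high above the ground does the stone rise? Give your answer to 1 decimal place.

24.8 m

Phase 1 (rising): v₀ = 16.0 m/s, a = -10 m/s².
v = v₀ + at → t = (0 − 16.0) / -10 = 1.60 s
v² = v₀² + 2aΔx → Δx = (0² − 16.0²)/(2·-10) = 12.8 m
Maximum height = 12 + 12.8 = 24.8 m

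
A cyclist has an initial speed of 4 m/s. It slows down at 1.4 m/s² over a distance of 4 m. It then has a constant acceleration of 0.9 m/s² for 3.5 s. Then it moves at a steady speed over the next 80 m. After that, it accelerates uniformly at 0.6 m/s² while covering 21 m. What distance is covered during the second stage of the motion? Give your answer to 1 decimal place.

Phase 1 (decelerating): v₀ = 4.00 m/s, a = -1.4 m/s².
v² = v₀² + 2aΔx = 4.00² + 2·-1.4·4 = 4.80 → v = 2.19 m/s
t = (v − v₀)/a = (2.19 − 4.00)/-1.4 = 1.29 s

Phase 2 (accelerating): v₀ = 2.19 m/s, a = 0.9 m/s².
v = v₀ + at = 2.19 + (0.9)(3.5) = 5.34 m/s
Δx = v₀t + ½at² = 2.19·3.5 + 0.5·0.9·3.5² = 13.2 m
Distance in phase 2 = 13.2 m

13.2 m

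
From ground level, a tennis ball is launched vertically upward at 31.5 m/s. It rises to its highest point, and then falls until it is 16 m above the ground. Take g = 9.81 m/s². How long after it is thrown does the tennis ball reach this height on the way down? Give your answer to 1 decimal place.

Phase 1 (rising): v₀ = 31.5 m/s, a = -9.81 m/s².
v = v₀ + at → t = (0 − 31.5) / -9.81 = 3.21 s
v² = v₀² + 2aΔx → Δx = (0² − 31.5²)/(2·-9.81) = 50.6 m

Phase 2 (falling): v₀ = 0 m/s, a = -9.81 m/s².
Falls 34.6 m from rest: t = √(2·34.6/9.81) = 2.65 s; v = g·t = 26.0 m/s.
Total time = 3.21 + 2.65 = 5.87 s

5.9 s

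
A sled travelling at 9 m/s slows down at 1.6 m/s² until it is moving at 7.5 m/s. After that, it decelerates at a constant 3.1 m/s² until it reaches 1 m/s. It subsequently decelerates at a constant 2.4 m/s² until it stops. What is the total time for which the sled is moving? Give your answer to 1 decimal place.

3.5 s

Phase 1 (decelerating): v₀ = 9.00 m/s, a = -1.6 m/s².
v = v₀ + at → t = (7.5 − 9.00) / -1.6 = 0.938 s
v² = v₀² + 2aΔx → Δx = (7.5² − 9.00²)/(2·-1.6) = 7.73 m

Phase 2 (decelerating): v₀ = 7.50 m/s, a = -3.1 m/s².
v = v₀ + at → t = (1 − 7.50) / -3.1 = 2.10 s
v² = v₀² + 2aΔx → Δx = (1² − 7.50²)/(2·-3.1) = 8.91 m

Phase 3 (decelerating): v₀ = 1.00 m/s, a = -2.4 m/s².
v = v₀ + at → t = (0 − 1.00) / -2.4 = 0.417 s
v² = v₀² + 2aΔx → Δx = (0² − 1.00²)/(2·-2.4) = 0.208 m
Total time = 0.938 + 2.10 + 0.417 = 3.45 s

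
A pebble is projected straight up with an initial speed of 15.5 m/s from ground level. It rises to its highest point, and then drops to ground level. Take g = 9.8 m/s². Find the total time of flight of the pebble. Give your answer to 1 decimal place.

Phase 1 (rising): v₀ = 15.5 m/s, a = -9.8 m/s².
v = v₀ + at → t = (0 − 15.5) / -9.8 = 1.58 s
v² = v₀² + 2aΔx → Δx = (0² − 15.5²)/(2·-9.8) = 12.3 m

Phase 2 (falling): v₀ = 0 m/s, a = -9.8 m/s².
Falls 12.3 m from rest: t = √(2·12.3/9.8) = 1.58 s; v = g·t = 15.5 m/s.
Total time = 1.58 + 1.58 = 3.16 s

3.2 s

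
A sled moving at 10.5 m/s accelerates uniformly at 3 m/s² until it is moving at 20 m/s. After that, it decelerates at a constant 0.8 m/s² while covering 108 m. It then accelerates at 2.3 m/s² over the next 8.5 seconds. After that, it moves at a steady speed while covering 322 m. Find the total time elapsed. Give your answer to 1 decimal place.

Phase 1 (accelerating): v₀ = 10.5 m/s, a = 3 m/s².
v = v₀ + at → t = (20 − 10.5) / 3 = 3.17 s
v² = v₀² + 2aΔx → Δx = (20² − 10.5²)/(2·3) = 48.3 m

Phase 2 (decelerating): v₀ = 20.0 m/s, a = -0.8 m/s².
v² = v₀² + 2aΔx = 20.0² + 2·-0.8·108 = 227 → v = 15.1 m/s
t = (v − v₀)/a = (15.1 − 20.0)/-0.8 = 6.16 s

Phase 3 (accelerating): v₀ = 15.1 m/s, a = 2.3 m/s².
v = v₀ + at = 15.1 + (2.3)(8.5) = 34.6 m/s
Δx = v₀t + ½at² = 15.1·8.5 + 0.5·2.3·8.5² = 211 m

Phase 4 (constant speed): v₀ = 34.6 m/s, a = 0 m/s².
Constant speed: t = d/v = 322/34.6 = 9.30 s
Total time = 3.17 + 6.16 + 8.50 + 9.30 = 27.1 s

27.1 s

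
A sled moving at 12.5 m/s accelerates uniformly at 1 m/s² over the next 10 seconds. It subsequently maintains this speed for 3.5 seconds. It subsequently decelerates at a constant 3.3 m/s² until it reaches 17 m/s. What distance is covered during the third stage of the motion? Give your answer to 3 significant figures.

32.9 m

Phase 1 (accelerating): v₀ = 12.5 m/s, a = 1 m/s².
v = v₀ + at = 12.5 + (1)(10) = 22.5 m/s
Δx = v₀t + ½at² = 12.5·10 + 0.5·1·10² = 175 m

Phase 2 (constant speed): v₀ = 22.5 m/s, a = 0 m/s².
v = v₀ + at = 22.5 + (0)(3.5) = 22.5 m/s
Δx = v₀t + ½at² = 22.5·3.5 + 0.5·0·3.5² = 78.8 m

Phase 3 (decelerating): v₀ = 22.5 m/s, a = -3.3 m/s².
v = v₀ + at → t = (17 − 22.5) / -3.3 = 1.67 s
v² = v₀² + 2aΔx → Δx = (17² − 22.5²)/(2·-3.3) = 32.9 m
Distance in phase 3 = 32.9 m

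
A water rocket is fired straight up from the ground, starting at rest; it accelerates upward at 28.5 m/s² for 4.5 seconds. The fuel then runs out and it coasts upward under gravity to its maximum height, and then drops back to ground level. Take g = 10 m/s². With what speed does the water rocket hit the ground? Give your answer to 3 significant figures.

149 m/s

Phase 1 (powered ascent): v₀ = 0 m/s, a = 28.5 m/s².
v = v₀ + at = 0 + (28.5)(4.5) = 128 m/s
Δx = v₀t + ½at² = 0·4.5 + 0.5·28.5·4.5² = 289 m

Phase 2 (coasting upward): v₀ = 128 m/s, a = -10 m/s².
v = v₀ + at → t = (0 − 128) / -10 = 12.8 s
v² = v₀² + 2aΔx → Δx = (0² − 128²)/(2·-10) = 822 m

Phase 3 (free fall): v₀ = 0 m/s, a = -10 m/s².
Falls 1110 m from rest: t = √(2·1110/10) = 14.9 s; v = g·t = 149 m/s.
Impact speed = 149 m/s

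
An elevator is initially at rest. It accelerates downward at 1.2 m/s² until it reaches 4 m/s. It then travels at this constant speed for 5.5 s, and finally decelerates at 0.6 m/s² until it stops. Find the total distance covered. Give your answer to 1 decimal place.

Phase 1 (accelerating): v₀ = 0 m/s, a = 1.2 m/s².
v = v₀ + at → t = (4 − 0) / 1.2 = 3.33 s
v² = v₀² + 2aΔx → Δx = (4² − 0²)/(2·1.2) = 6.67 m

Phase 2 (constant speed): v₀ = 4.00 m/s, a = 0 m/s².
v = v₀ + at = 4.00 + (0)(5.5) = 4.00 m/s
Δx = v₀t + ½at² = 4.00·5.5 + 0.5·0·5.5² = 22.0 m

Phase 3 (decelerating): v₀ = 4.00 m/s, a = -0.6 m/s².
v = v₀ + at → t = (0 − 4.00) / -0.6 = 6.67 s
v² = v₀² + 2aΔx → Δx = (0² − 4.00²)/(2·-0.6) = 13.3 m
Total distance = 6.67 + 22.0 + 13.3 = 42.0 m

42.0 m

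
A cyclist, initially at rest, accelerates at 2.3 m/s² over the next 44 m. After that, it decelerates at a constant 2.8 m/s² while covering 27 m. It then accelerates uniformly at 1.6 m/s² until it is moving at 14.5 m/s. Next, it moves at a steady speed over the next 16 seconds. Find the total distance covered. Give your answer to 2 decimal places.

Phase 1 (accelerating): v₀ = 0 m/s, a = 2.3 m/s².
v² = v₀² + 2aΔx = 0² + 2·2.3·44 = 202 → v = 14.2 m/s
t = (v − v₀)/a = (14.2 − 0)/2.3 = 6.19 s

Phase 2 (decelerating): v₀ = 14.2 m/s, a = -2.8 m/s².
v² = v₀² + 2aΔx = 14.2² + 2·-2.8·27 = 51.2 → v = 7.16 m/s
t = (v − v₀)/a = (7.16 − 14.2)/-2.8 = 2.53 s

Phase 3 (accelerating): v₀ = 7.16 m/s, a = 1.6 m/s².
v = v₀ + at → t = (14.5 − 7.16) / 1.6 = 4.59 s
v² = v₀² + 2aΔx → Δx = (14.5² − 7.16²)/(2·1.6) = 49.7 m

Phase 4 (constant speed): v₀ = 14.5 m/s, a = 0 m/s².
v = v₀ + at = 14.5 + (0)(16) = 14.5 m/s
Δx = v₀t + ½at² = 14.5·16 + 0.5·0·16² = 232 m
Total distance = 44.0 + 27.0 + 49.7 + 232 = 353 m

352.70 m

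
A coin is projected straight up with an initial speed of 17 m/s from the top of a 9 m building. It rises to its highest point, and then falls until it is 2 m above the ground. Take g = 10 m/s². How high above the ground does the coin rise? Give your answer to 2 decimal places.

23.45 m

Phase 1 (rising): v₀ = 17.0 m/s, a = -10 m/s².
v = v₀ + at → t = (0 − 17.0) / -10 = 1.70 s
v² = v₀² + 2aΔx → Δx = (0² − 17.0²)/(2·-10) = 14.4 m
Maximum height = 9 + 14.4 = 23.4 m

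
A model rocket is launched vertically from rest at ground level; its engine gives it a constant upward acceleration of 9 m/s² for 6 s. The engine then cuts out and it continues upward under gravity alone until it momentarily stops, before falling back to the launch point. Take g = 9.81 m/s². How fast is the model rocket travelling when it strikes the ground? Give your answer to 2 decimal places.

Phase 1 (powered ascent): v₀ = 0 m/s, a = 9 m/s².
v = v₀ + at = 0 + (9)(6) = 54.0 m/s
Δx = v₀t + ½at² = 0·6 + 0.5·9·6² = 162 m

Phase 2 (coasting upward): v₀ = 54.0 m/s, a = -9.81 m/s².
v = v₀ + at → t = (0 − 54.0) / -9.81 = 5.50 s
v² = v₀² + 2aΔx → Δx = (0² − 54.0²)/(2·-9.81) = 149 m

Phase 3 (free fall): v₀ = 0 m/s, a = -9.81 m/s².
Falls 311 m from rest: t = √(2·311/9.81) = 7.96 s; v = g·t = 78.1 m/s.
Impact speed = 78.1 m/s

78.07 m/s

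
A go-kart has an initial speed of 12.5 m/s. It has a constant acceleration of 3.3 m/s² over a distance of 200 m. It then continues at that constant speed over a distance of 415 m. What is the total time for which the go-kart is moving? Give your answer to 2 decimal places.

Phase 1 (accelerating): v₀ = 12.5 m/s, a = 3.3 m/s².
v² = v₀² + 2aΔx = 12.5² + 2·3.3·200 = 1480 → v = 38.4 m/s
t = (v − v₀)/a = (38.4 − 12.5)/3.3 = 7.86 s

Phase 2 (constant speed): v₀ = 38.4 m/s, a = 0 m/s².
Constant speed: t = d/v = 415/38.4 = 10.8 s
Total time = 7.86 + 10.8 = 18.7 s

18.66 s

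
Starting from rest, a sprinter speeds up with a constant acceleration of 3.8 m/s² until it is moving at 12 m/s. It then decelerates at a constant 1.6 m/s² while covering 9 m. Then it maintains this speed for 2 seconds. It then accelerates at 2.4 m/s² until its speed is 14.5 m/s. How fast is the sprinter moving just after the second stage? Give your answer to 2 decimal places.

10.73 m/s

Phase 1 (accelerating): v₀ = 0 m/s, a = 3.8 m/s².
v = v₀ + at → t = (12 − 0) / 3.8 = 3.16 s
v² = v₀² + 2aΔx → Δx = (12² − 0²)/(2·3.8) = 18.9 m

Phase 2 (decelerating): v₀ = 12.0 m/s, a = -1.6 m/s².
v² = v₀² + 2aΔx = 12.0² + 2·-1.6·9 = 115 → v = 10.7 m/s
t = (v − v₀)/a = (10.7 − 12.0)/-1.6 = 0.792 s
Speed at end of phase 2 = 10.7 m/s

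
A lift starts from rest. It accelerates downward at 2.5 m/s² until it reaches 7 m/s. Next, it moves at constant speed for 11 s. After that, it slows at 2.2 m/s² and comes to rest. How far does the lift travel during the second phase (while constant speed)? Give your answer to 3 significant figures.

77.0 m

Phase 1 (accelerating): v₀ = 0 m/s, a = 2.5 m/s².
v = v₀ + at → t = (7 − 0) / 2.5 = 2.80 s
v² = v₀² + 2aΔx → Δx = (7² − 0²)/(2·2.5) = 9.80 m

Phase 2 (constant speed): v₀ = 7.00 m/s, a = 0 m/s².
v = v₀ + at = 7.00 + (0)(11) = 7.00 m/s
Δx = v₀t + ½at² = 7.00·11 + 0.5·0·11² = 77.0 m
Distance in phase 2 = 77.0 m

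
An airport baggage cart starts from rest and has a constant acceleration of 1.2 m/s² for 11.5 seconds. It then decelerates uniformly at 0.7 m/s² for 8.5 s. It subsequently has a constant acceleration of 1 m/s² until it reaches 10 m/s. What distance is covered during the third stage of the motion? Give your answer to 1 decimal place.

Phase 1 (accelerating): v₀ = 0 m/s, a = 1.2 m/s².
v = v₀ + at = 0 + (1.2)(11.5) = 13.8 m/s
Δx = v₀t + ½at² = 0·11.5 + 0.5·1.2·11.5² = 79.3 m

Phase 2 (decelerating): v₀ = 13.8 m/s, a = -0.7 m/s².
v = v₀ + at = 13.8 + (-0.7)(8.5) = 7.85 m/s
Δx = v₀t + ½at² = 13.8·8.5 + 0.5·-0.7·8.5² = 92.0 m

Phase 3 (accelerating): v₀ = 7.85 m/s, a = 1 m/s².
v = v₀ + at → t = (10 − 7.85) / 1 = 2.15 s
v² = v₀² + 2aΔx → Δx = (10² − 7.85²)/(2·1) = 19.2 m
Distance in phase 3 = 19.2 m

19.2 m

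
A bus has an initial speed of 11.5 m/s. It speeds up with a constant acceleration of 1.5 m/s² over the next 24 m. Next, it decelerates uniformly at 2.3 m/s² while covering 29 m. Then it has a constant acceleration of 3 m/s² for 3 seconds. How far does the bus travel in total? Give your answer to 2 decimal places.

Phase 1 (accelerating): v₀ = 11.5 m/s, a = 1.5 m/s².
v² = v₀² + 2aΔx = 11.5² + 2·1.5·24 = 204 → v = 14.3 m/s
t = (v − v₀)/a = (14.3 − 11.5)/1.5 = 1.86 s

Phase 2 (decelerating): v₀ = 14.3 m/s, a = -2.3 m/s².
v² = v₀² + 2aΔx = 14.3² + 2·-2.3·29 = 70.9 → v = 8.42 m/s
t = (v − v₀)/a = (8.42 − 14.3)/-2.3 = 2.55 s

Phase 3 (accelerating): v₀ = 8.42 m/s, a = 3 m/s².
v = v₀ + at = 8.42 + (3)(3) = 17.4 m/s
Δx = v₀t + ½at² = 8.42·3 + 0.5·3·3² = 38.8 m
Total distance = 24.0 + 29.0 + 38.8 = 91.8 m

91.75 m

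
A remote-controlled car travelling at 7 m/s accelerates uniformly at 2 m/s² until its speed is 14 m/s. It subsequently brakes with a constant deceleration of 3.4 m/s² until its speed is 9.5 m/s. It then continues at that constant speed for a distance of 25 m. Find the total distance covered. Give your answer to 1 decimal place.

77.3 m

Phase 1 (accelerating): v₀ = 7.00 m/s, a = 2 m/s².
v = v₀ + at → t = (14 − 7.00) / 2 = 3.50 s
v² = v₀² + 2aΔx → Δx = (14² − 7.00²)/(2·2) = 36.8 m

Phase 2 (decelerating): v₀ = 14.0 m/s, a = -3.4 m/s².
v = v₀ + at → t = (9.5 − 14.0) / -3.4 = 1.32 s
v² = v₀² + 2aΔx → Δx = (9.5² − 14.0²)/(2·-3.4) = 15.6 m

Phase 3 (constant speed): v₀ = 9.50 m/s, a = 0 m/s².
Constant speed: t = d/v = 25/9.50 = 2.63 s
Total distance = 36.8 + 15.6 + 25.0 = 77.3 m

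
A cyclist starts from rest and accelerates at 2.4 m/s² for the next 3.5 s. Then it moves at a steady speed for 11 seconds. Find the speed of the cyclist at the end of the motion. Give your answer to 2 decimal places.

Phase 1 (accelerating): v₀ = 0 m/s, a = 2.4 m/s².
v = v₀ + at = 0 + (2.4)(3.5) = 8.40 m/s
Δx = v₀t + ½at² = 0·3.5 + 0.5·2.4·3.5² = 14.7 m

Phase 2 (constant speed): v₀ = 8.40 m/s, a = 0 m/s².
v = v₀ + at = 8.40 + (0)(11) = 8.40 m/s
Δx = v₀t + ½at² = 8.40·11 + 0.5·0·11² = 92.4 m
Final speed = 8.40 m/s

8.40 m/s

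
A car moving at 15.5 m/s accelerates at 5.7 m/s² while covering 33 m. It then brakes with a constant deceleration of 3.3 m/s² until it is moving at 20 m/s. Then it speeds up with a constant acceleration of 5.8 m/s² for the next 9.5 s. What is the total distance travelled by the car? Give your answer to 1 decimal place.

Phase 1 (accelerating): v₀ = 15.5 m/s, a = 5.7 m/s².
v² = v₀² + 2aΔx = 15.5² + 2·5.7·33 = 616 → v = 24.8 m/s
t = (v − v₀)/a = (24.8 − 15.5)/5.7 = 1.64 s

Phase 2 (decelerating): v₀ = 24.8 m/s, a = -3.3 m/s².
v = v₀ + at → t = (20 − 24.8) / -3.3 = 1.46 s
v² = v₀² + 2aΔx → Δx = (20² − 24.8²)/(2·-3.3) = 32.8 m

Phase 3 (accelerating): v₀ = 20.0 m/s, a = 5.8 m/s².
v = v₀ + at = 20.0 + (5.8)(9.5) = 75.1 m/s
Δx = v₀t + ½at² = 20.0·9.5 + 0.5·5.8·9.5² = 452 m
Total distance = 33.0 + 32.8 + 452 = 518 m

517.5 m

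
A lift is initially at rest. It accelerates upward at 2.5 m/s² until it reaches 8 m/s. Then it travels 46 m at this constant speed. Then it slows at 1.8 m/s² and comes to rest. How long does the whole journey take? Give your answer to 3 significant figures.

Phase 1 (accelerating): v₀ = 0 m/s, a = 2.5 m/s².
v = v₀ + at → t = (8 − 0) / 2.5 = 3.20 s
v² = v₀² + 2aΔx → Δx = (8² − 0²)/(2·2.5) = 12.8 m

Phase 2 (constant speed): v₀ = 8.00 m/s, a = 0 m/s².
Constant speed: t = d/v = 46/8.00 = 5.75 s

Phase 3 (decelerating): v₀ = 8.00 m/s, a = -1.8 m/s².
v = v₀ + at → t = (0 − 8.00) / -1.8 = 4.44 s
v² = v₀² + 2aΔx → Δx = (0² − 8.00²)/(2·-1.8) = 17.8 m
Total time = 3.20 + 5.75 + 4.44 = 13.4 s

13.4 s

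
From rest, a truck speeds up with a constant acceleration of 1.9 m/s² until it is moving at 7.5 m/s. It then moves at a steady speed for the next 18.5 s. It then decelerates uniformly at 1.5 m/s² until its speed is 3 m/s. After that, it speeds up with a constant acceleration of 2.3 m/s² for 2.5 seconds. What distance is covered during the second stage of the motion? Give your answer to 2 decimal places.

138.75 m

Phase 1 (accelerating): v₀ = 0 m/s, a = 1.9 m/s².
v = v₀ + at → t = (7.5 − 0) / 1.9 = 3.95 s
v² = v₀² + 2aΔx → Δx = (7.5² − 0²)/(2·1.9) = 14.8 m

Phase 2 (constant speed): v₀ = 7.50 m/s, a = 0 m/s².
v = v₀ + at = 7.50 + (0)(18.5) = 7.50 m/s
Δx = v₀t + ½at² = 7.50·18.5 + 0.5·0·18.5² = 139 m
Distance in phase 2 = 139 m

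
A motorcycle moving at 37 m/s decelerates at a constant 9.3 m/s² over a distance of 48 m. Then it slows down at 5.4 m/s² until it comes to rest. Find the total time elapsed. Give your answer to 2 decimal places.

5.67 s

Phase 1 (decelerating): v₀ = 37.0 m/s, a = -9.3 m/s².
v² = v₀² + 2aΔx = 37.0² + 2·-9.3·48 = 476 → v = 21.8 m/s
t = (v − v₀)/a = (21.8 − 37.0)/-9.3 = 1.63 s

Phase 2 (decelerating): v₀ = 21.8 m/s, a = -5.4 m/s².
v = v₀ + at → t = (0 − 21.8) / -5.4 = 4.04 s
v² = v₀² + 2aΔx → Δx = (0² − 21.8²)/(2·-5.4) = 44.1 m
Total time = 1.63 + 4.04 = 5.67 s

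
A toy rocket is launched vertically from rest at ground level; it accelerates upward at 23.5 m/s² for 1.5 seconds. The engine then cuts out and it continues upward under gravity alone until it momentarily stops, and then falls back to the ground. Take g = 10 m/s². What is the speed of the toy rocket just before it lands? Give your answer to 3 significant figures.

Phase 1 (powered ascent): v₀ = 0 m/s, a = 23.5 m/s².
v = v₀ + at = 0 + (23.5)(1.5) = 35.2 m/s
Δx = v₀t + ½at² = 0·1.5 + 0.5·23.5·1.5² = 26.4 m

Phase 2 (coasting upward): v₀ = 35.2 m/s, a = -10 m/s².
v = v₀ + at → t = (0 − 35.2) / -10 = 3.52 s
v² = v₀² + 2aΔx → Δx = (0² − 35.2²)/(2·-10) = 62.1 m

Phase 3 (free fall): v₀ = 0 m/s, a = -10 m/s².
Falls 88.6 m from rest: t = √(2·88.6/10) = 4.21 s; v = g·t = 42.1 m/s.
Impact speed = 42.1 m/s

42.1 m/s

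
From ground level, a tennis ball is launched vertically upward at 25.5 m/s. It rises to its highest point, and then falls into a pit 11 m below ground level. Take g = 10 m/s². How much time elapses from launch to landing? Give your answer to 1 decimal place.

Phase 1 (rising): v₀ = 25.5 m/s, a = -10 m/s².
v = v₀ + at → t = (0 − 25.5) / -10 = 2.55 s
v² = v₀² + 2aΔx → Δx = (0² − 25.5²)/(2·-10) = 32.5 m

Phase 2 (falling): v₀ = 0 m/s, a = -10 m/s².
Falls 43.5 m from rest: t = √(2·43.5/10) = 2.95 s; v = g·t = 29.5 m/s.
Total time = 2.55 + 2.95 = 5.50 s

5.5 s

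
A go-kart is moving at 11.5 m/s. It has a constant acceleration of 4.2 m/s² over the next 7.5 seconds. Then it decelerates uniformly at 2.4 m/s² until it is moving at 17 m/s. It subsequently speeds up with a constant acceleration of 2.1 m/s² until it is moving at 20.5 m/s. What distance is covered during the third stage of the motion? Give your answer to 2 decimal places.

31.25 m

Phase 1 (accelerating): v₀ = 11.5 m/s, a = 4.2 m/s².
v = v₀ + at = 11.5 + (4.2)(7.5) = 43.0 m/s
Δx = v₀t + ½at² = 11.5·7.5 + 0.5·4.2·7.5² = 204 m

Phase 2 (decelerating): v₀ = 43.0 m/s, a = -2.4 m/s².
v = v₀ + at → t = (17 − 43.0) / -2.4 = 10.8 s
v² = v₀² + 2aΔx → Δx = (17² − 43.0²)/(2·-2.4) = 325 m

Phase 3 (accelerating): v₀ = 17.0 m/s, a = 2.1 m/s².
v = v₀ + at → t = (20.5 − 17.0) / 2.1 = 1.67 s
v² = v₀² + 2aΔx → Δx = (20.5² − 17.0²)/(2·2.1) = 31.2 m
Distance in phase 3 = 31.2 m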